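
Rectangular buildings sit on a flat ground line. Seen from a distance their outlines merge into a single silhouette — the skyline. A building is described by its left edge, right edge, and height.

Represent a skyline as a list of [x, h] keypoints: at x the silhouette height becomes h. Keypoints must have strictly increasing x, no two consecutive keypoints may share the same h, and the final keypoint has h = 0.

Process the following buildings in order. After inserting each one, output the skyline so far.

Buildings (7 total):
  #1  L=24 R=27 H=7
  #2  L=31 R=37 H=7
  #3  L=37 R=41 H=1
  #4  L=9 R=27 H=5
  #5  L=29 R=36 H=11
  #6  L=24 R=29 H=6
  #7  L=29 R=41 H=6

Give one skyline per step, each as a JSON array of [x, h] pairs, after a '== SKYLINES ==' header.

== SKYLINES ==
[[24,7],[27,0]]
[[24,7],[27,0],[31,7],[37,0]]
[[24,7],[27,0],[31,7],[37,1],[41,0]]
[[9,5],[24,7],[27,0],[31,7],[37,1],[41,0]]
[[9,5],[24,7],[27,0],[29,11],[36,7],[37,1],[41,0]]
[[9,5],[24,7],[27,6],[29,11],[36,7],[37,1],[41,0]]
[[9,5],[24,7],[27,6],[29,11],[36,7],[37,6],[41,0]]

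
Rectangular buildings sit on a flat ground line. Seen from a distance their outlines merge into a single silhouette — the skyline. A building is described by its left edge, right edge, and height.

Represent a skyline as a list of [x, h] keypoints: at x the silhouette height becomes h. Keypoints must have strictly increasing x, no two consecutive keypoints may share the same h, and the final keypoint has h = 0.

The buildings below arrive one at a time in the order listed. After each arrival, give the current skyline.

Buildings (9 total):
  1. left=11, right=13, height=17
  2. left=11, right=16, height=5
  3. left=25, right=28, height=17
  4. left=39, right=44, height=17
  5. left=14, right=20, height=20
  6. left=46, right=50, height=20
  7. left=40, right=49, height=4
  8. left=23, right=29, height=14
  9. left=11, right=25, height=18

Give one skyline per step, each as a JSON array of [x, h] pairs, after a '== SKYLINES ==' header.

== SKYLINES ==
[[11,17],[13,0]]
[[11,17],[13,5],[16,0]]
[[11,17],[13,5],[16,0],[25,17],[28,0]]
[[11,17],[13,5],[16,0],[25,17],[28,0],[39,17],[44,0]]
[[11,17],[13,5],[14,20],[20,0],[25,17],[28,0],[39,17],[44,0]]
[[11,17],[13,5],[14,20],[20,0],[25,17],[28,0],[39,17],[44,0],[46,20],[50,0]]
[[11,17],[13,5],[14,20],[20,0],[25,17],[28,0],[39,17],[44,4],[46,20],[50,0]]
[[11,17],[13,5],[14,20],[20,0],[23,14],[25,17],[28,14],[29,0],[39,17],[44,4],[46,20],[50,0]]
[[11,18],[14,20],[20,18],[25,17],[28,14],[29,0],[39,17],[44,4],[46,20],[50,0]]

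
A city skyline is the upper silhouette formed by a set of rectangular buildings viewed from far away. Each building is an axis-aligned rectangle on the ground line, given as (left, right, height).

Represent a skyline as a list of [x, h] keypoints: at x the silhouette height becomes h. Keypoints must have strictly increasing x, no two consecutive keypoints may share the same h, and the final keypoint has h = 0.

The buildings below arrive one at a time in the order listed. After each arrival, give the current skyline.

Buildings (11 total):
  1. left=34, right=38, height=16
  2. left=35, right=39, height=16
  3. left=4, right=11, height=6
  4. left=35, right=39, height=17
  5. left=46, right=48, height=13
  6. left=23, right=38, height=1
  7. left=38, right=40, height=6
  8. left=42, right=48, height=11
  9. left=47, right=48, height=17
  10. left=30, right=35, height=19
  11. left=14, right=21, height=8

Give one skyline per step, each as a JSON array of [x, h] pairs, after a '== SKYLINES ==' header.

== SKYLINES ==
[[34,16],[38,0]]
[[34,16],[39,0]]
[[4,6],[11,0],[34,16],[39,0]]
[[4,6],[11,0],[34,16],[35,17],[39,0]]
[[4,6],[11,0],[34,16],[35,17],[39,0],[46,13],[48,0]]
[[4,6],[11,0],[23,1],[34,16],[35,17],[39,0],[46,13],[48,0]]
[[4,6],[11,0],[23,1],[34,16],[35,17],[39,6],[40,0],[46,13],[48,0]]
[[4,6],[11,0],[23,1],[34,16],[35,17],[39,6],[40,0],[42,11],[46,13],[48,0]]
[[4,6],[11,0],[23,1],[34,16],[35,17],[39,6],[40,0],[42,11],[46,13],[47,17],[48,0]]
[[4,6],[11,0],[23,1],[30,19],[35,17],[39,6],[40,0],[42,11],[46,13],[47,17],[48,0]]
[[4,6],[11,0],[14,8],[21,0],[23,1],[30,19],[35,17],[39,6],[40,0],[42,11],[46,13],[47,17],[48,0]]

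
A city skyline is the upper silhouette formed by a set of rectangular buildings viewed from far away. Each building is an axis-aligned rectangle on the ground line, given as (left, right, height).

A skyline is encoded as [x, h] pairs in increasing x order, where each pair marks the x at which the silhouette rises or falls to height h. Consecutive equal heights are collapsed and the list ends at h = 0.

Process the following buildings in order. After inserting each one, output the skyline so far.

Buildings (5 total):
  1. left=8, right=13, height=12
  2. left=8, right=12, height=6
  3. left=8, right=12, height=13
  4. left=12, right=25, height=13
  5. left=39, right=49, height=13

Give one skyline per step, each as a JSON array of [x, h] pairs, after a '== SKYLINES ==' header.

== SKYLINES ==
[[8,12],[13,0]]
[[8,12],[13,0]]
[[8,13],[12,12],[13,0]]
[[8,13],[25,0]]
[[8,13],[25,0],[39,13],[49,0]]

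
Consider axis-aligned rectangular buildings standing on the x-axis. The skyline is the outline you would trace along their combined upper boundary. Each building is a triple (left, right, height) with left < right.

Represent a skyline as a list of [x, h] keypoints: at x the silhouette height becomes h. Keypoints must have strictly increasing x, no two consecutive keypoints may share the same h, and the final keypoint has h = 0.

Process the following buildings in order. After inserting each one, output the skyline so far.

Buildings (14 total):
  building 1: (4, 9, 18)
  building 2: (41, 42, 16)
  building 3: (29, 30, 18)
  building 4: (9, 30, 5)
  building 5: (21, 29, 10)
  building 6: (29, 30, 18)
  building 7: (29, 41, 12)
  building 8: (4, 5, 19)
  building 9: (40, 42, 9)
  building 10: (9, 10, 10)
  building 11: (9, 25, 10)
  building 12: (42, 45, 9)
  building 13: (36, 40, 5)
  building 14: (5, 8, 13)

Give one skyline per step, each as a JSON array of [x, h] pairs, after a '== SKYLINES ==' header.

== SKYLINES ==
[[4,18],[9,0]]
[[4,18],[9,0],[41,16],[42,0]]
[[4,18],[9,0],[29,18],[30,0],[41,16],[42,0]]
[[4,18],[9,5],[29,18],[30,0],[41,16],[42,0]]
[[4,18],[9,5],[21,10],[29,18],[30,0],[41,16],[42,0]]
[[4,18],[9,5],[21,10],[29,18],[30,0],[41,16],[42,0]]
[[4,18],[9,5],[21,10],[29,18],[30,12],[41,16],[42,0]]
[[4,19],[5,18],[9,5],[21,10],[29,18],[30,12],[41,16],[42,0]]
[[4,19],[5,18],[9,5],[21,10],[29,18],[30,12],[41,16],[42,0]]
[[4,19],[5,18],[9,10],[10,5],[21,10],[29,18],[30,12],[41,16],[42,0]]
[[4,19],[5,18],[9,10],[29,18],[30,12],[41,16],[42,0]]
[[4,19],[5,18],[9,10],[29,18],[30,12],[41,16],[42,9],[45,0]]
[[4,19],[5,18],[9,10],[29,18],[30,12],[41,16],[42,9],[45,0]]
[[4,19],[5,18],[9,10],[29,18],[30,12],[41,16],[42,9],[45,0]]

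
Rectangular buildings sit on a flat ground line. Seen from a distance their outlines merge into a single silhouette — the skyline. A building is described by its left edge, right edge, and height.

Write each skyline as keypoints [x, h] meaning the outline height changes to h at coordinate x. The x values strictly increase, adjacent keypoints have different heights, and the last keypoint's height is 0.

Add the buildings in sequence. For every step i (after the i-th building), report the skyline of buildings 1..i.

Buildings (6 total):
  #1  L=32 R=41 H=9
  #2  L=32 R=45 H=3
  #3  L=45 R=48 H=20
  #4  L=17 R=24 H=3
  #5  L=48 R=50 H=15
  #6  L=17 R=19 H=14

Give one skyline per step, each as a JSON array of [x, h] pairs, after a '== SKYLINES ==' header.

== SKYLINES ==
[[32,9],[41,0]]
[[32,9],[41,3],[45,0]]
[[32,9],[41,3],[45,20],[48,0]]
[[17,3],[24,0],[32,9],[41,3],[45,20],[48,0]]
[[17,3],[24,0],[32,9],[41,3],[45,20],[48,15],[50,0]]
[[17,14],[19,3],[24,0],[32,9],[41,3],[45,20],[48,15],[50,0]]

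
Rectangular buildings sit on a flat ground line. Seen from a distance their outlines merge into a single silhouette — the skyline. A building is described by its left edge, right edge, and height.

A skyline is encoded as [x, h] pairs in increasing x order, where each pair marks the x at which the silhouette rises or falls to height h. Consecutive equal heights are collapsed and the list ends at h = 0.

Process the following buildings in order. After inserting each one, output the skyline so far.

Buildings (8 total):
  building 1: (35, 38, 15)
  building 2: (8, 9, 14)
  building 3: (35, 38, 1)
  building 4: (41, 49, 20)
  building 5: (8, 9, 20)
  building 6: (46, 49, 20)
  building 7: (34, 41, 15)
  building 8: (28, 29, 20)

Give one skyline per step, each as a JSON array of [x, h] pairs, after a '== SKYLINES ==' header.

== SKYLINES ==
[[35,15],[38,0]]
[[8,14],[9,0],[35,15],[38,0]]
[[8,14],[9,0],[35,15],[38,0]]
[[8,14],[9,0],[35,15],[38,0],[41,20],[49,0]]
[[8,20],[9,0],[35,15],[38,0],[41,20],[49,0]]
[[8,20],[9,0],[35,15],[38,0],[41,20],[49,0]]
[[8,20],[9,0],[34,15],[41,20],[49,0]]
[[8,20],[9,0],[28,20],[29,0],[34,15],[41,20],[49,0]]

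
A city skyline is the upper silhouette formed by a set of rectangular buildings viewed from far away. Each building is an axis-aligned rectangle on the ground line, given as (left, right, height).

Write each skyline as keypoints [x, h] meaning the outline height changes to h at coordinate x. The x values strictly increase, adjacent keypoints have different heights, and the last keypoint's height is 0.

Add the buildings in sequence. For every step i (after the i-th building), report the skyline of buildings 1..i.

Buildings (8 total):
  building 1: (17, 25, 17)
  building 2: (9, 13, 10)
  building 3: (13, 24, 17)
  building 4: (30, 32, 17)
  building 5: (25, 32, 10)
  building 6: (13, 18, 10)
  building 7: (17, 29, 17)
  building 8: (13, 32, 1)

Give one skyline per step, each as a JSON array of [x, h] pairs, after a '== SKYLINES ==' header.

== SKYLINES ==
[[17,17],[25,0]]
[[9,10],[13,0],[17,17],[25,0]]
[[9,10],[13,17],[25,0]]
[[9,10],[13,17],[25,0],[30,17],[32,0]]
[[9,10],[13,17],[25,10],[30,17],[32,0]]
[[9,10],[13,17],[25,10],[30,17],[32,0]]
[[9,10],[13,17],[29,10],[30,17],[32,0]]
[[9,10],[13,17],[29,10],[30,17],[32,0]]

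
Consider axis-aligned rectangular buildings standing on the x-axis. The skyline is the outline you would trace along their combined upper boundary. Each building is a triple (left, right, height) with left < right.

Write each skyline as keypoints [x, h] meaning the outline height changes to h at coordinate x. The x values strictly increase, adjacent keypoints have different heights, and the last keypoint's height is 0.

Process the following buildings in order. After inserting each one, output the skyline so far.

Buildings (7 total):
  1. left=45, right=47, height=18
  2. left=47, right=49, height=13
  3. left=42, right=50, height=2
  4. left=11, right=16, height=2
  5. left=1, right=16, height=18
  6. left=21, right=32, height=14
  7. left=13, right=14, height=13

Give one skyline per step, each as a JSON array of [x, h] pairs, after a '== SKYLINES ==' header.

== SKYLINES ==
[[45,18],[47,0]]
[[45,18],[47,13],[49,0]]
[[42,2],[45,18],[47,13],[49,2],[50,0]]
[[11,2],[16,0],[42,2],[45,18],[47,13],[49,2],[50,0]]
[[1,18],[16,0],[42,2],[45,18],[47,13],[49,2],[50,0]]
[[1,18],[16,0],[21,14],[32,0],[42,2],[45,18],[47,13],[49,2],[50,0]]
[[1,18],[16,0],[21,14],[32,0],[42,2],[45,18],[47,13],[49,2],[50,0]]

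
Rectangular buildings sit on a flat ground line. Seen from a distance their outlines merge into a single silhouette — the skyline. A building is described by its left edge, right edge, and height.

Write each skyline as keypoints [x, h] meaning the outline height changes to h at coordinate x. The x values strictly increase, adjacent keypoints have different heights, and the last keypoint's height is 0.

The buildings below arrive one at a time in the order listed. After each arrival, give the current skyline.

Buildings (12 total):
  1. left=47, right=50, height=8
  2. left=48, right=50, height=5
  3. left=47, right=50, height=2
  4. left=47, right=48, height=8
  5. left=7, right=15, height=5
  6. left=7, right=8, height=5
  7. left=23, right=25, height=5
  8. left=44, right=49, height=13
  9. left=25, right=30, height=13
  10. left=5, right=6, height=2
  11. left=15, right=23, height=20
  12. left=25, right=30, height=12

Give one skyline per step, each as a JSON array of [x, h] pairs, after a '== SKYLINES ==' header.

== SKYLINES ==
[[47,8],[50,0]]
[[47,8],[50,0]]
[[47,8],[50,0]]
[[47,8],[50,0]]
[[7,5],[15,0],[47,8],[50,0]]
[[7,5],[15,0],[47,8],[50,0]]
[[7,5],[15,0],[23,5],[25,0],[47,8],[50,0]]
[[7,5],[15,0],[23,5],[25,0],[44,13],[49,8],[50,0]]
[[7,5],[15,0],[23,5],[25,13],[30,0],[44,13],[49,8],[50,0]]
[[5,2],[6,0],[7,5],[15,0],[23,5],[25,13],[30,0],[44,13],[49,8],[50,0]]
[[5,2],[6,0],[7,5],[15,20],[23,5],[25,13],[30,0],[44,13],[49,8],[50,0]]
[[5,2],[6,0],[7,5],[15,20],[23,5],[25,13],[30,0],[44,13],[49,8],[50,0]]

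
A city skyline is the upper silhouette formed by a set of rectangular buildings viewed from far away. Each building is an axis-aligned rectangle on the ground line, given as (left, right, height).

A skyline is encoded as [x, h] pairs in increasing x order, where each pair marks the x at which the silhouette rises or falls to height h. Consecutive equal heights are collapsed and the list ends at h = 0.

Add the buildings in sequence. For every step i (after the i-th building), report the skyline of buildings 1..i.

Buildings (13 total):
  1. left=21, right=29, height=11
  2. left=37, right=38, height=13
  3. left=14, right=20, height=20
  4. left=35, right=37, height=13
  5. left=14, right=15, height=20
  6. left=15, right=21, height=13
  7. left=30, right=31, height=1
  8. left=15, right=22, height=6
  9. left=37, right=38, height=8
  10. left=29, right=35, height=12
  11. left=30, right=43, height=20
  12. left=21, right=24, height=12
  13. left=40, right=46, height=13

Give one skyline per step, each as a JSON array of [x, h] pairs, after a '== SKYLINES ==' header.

== SKYLINES ==
[[21,11],[29,0]]
[[21,11],[29,0],[37,13],[38,0]]
[[14,20],[20,0],[21,11],[29,0],[37,13],[38,0]]
[[14,20],[20,0],[21,11],[29,0],[35,13],[38,0]]
[[14,20],[20,0],[21,11],[29,0],[35,13],[38,0]]
[[14,20],[20,13],[21,11],[29,0],[35,13],[38,0]]
[[14,20],[20,13],[21,11],[29,0],[30,1],[31,0],[35,13],[38,0]]
[[14,20],[20,13],[21,11],[29,0],[30,1],[31,0],[35,13],[38,0]]
[[14,20],[20,13],[21,11],[29,0],[30,1],[31,0],[35,13],[38,0]]
[[14,20],[20,13],[21,11],[29,12],[35,13],[38,0]]
[[14,20],[20,13],[21,11],[29,12],[30,20],[43,0]]
[[14,20],[20,13],[21,12],[24,11],[29,12],[30,20],[43,0]]
[[14,20],[20,13],[21,12],[24,11],[29,12],[30,20],[43,13],[46,0]]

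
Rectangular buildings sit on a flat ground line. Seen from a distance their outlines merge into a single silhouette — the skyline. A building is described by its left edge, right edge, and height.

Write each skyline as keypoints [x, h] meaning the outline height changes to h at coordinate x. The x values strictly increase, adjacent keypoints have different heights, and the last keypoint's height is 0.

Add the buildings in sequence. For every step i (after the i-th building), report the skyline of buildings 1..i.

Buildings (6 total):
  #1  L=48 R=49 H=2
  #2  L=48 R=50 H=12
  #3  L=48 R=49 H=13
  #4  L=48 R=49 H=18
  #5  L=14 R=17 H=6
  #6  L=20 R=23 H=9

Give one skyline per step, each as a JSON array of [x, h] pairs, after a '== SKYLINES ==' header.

== SKYLINES ==
[[48,2],[49,0]]
[[48,12],[50,0]]
[[48,13],[49,12],[50,0]]
[[48,18],[49,12],[50,0]]
[[14,6],[17,0],[48,18],[49,12],[50,0]]
[[14,6],[17,0],[20,9],[23,0],[48,18],[49,12],[50,0]]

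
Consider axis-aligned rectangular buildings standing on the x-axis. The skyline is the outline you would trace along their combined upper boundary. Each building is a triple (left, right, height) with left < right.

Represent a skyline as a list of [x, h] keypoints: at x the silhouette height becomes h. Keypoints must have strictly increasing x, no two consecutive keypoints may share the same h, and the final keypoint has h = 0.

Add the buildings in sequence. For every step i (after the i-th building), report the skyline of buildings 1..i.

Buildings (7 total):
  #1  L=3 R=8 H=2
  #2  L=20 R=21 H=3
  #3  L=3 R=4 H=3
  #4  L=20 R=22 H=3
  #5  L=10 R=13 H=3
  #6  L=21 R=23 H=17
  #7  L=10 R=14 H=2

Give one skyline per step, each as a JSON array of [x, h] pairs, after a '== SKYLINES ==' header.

== SKYLINES ==
[[3,2],[8,0]]
[[3,2],[8,0],[20,3],[21,0]]
[[3,3],[4,2],[8,0],[20,3],[21,0]]
[[3,3],[4,2],[8,0],[20,3],[22,0]]
[[3,3],[4,2],[8,0],[10,3],[13,0],[20,3],[22,0]]
[[3,3],[4,2],[8,0],[10,3],[13,0],[20,3],[21,17],[23,0]]
[[3,3],[4,2],[8,0],[10,3],[13,2],[14,0],[20,3],[21,17],[23,0]]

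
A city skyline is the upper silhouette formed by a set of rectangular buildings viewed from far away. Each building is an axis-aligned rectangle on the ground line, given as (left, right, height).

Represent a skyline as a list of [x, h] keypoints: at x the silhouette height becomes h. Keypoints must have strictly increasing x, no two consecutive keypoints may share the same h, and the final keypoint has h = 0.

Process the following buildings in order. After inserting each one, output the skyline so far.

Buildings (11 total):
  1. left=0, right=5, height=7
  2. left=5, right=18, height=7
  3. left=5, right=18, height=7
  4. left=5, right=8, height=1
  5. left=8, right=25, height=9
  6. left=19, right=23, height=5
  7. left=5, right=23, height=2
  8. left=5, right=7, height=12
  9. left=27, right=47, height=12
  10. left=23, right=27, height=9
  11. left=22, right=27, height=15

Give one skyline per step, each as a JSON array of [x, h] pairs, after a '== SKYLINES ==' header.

== SKYLINES ==
[[0,7],[5,0]]
[[0,7],[18,0]]
[[0,7],[18,0]]
[[0,7],[18,0]]
[[0,7],[8,9],[25,0]]
[[0,7],[8,9],[25,0]]
[[0,7],[8,9],[25,0]]
[[0,7],[5,12],[7,7],[8,9],[25,0]]
[[0,7],[5,12],[7,7],[8,9],[25,0],[27,12],[47,0]]
[[0,7],[5,12],[7,7],[8,9],[27,12],[47,0]]
[[0,7],[5,12],[7,7],[8,9],[22,15],[27,12],[47,0]]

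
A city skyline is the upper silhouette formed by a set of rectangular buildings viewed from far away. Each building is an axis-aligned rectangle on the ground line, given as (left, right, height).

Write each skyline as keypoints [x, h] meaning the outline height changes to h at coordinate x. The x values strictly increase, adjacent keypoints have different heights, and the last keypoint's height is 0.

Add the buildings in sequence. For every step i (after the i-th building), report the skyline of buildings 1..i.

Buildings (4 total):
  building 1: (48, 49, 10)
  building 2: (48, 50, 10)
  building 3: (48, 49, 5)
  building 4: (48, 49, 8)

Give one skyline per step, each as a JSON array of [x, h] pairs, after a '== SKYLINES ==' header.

== SKYLINES ==
[[48,10],[49,0]]
[[48,10],[50,0]]
[[48,10],[50,0]]
[[48,10],[50,0]]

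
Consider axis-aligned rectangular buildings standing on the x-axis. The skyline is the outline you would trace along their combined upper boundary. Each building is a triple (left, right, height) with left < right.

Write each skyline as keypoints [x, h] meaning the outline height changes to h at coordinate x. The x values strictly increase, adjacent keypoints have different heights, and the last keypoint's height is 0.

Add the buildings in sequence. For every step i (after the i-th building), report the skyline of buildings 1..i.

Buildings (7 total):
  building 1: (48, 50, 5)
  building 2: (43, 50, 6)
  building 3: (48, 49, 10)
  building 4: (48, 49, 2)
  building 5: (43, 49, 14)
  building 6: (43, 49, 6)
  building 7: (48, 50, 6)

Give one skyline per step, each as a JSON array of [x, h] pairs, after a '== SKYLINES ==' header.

== SKYLINES ==
[[48,5],[50,0]]
[[43,6],[50,0]]
[[43,6],[48,10],[49,6],[50,0]]
[[43,6],[48,10],[49,6],[50,0]]
[[43,14],[49,6],[50,0]]
[[43,14],[49,6],[50,0]]
[[43,14],[49,6],[50,0]]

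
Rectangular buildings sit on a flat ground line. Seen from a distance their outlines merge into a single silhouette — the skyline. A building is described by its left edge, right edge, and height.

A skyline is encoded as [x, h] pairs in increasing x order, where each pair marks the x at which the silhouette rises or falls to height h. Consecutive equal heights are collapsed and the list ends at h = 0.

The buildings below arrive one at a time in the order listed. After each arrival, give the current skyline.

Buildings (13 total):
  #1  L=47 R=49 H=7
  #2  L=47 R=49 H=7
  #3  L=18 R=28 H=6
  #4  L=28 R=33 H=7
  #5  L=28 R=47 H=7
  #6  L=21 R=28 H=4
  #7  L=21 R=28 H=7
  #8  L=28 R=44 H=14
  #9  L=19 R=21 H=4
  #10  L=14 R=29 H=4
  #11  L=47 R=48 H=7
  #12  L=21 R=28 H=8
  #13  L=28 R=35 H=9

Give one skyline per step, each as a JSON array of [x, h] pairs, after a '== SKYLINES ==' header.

== SKYLINES ==
[[47,7],[49,0]]
[[47,7],[49,0]]
[[18,6],[28,0],[47,7],[49,0]]
[[18,6],[28,7],[33,0],[47,7],[49,0]]
[[18,6],[28,7],[49,0]]
[[18,6],[28,7],[49,0]]
[[18,6],[21,7],[49,0]]
[[18,6],[21,7],[28,14],[44,7],[49,0]]
[[18,6],[21,7],[28,14],[44,7],[49,0]]
[[14,4],[18,6],[21,7],[28,14],[44,7],[49,0]]
[[14,4],[18,6],[21,7],[28,14],[44,7],[49,0]]
[[14,4],[18,6],[21,8],[28,14],[44,7],[49,0]]
[[14,4],[18,6],[21,8],[28,14],[44,7],[49,0]]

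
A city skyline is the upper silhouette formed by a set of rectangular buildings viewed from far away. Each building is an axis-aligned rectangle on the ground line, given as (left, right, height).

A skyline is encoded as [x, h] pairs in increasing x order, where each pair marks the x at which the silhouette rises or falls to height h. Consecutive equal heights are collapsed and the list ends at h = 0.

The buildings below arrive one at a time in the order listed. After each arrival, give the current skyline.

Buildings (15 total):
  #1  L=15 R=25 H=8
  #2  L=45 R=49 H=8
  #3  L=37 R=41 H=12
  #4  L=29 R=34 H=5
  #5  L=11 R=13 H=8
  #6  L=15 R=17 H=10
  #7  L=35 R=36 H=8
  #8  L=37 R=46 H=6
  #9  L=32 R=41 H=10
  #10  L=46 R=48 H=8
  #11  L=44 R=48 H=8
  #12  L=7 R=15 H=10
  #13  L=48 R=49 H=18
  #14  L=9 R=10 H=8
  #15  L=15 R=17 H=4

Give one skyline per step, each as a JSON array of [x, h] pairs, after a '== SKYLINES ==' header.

== SKYLINES ==
[[15,8],[25,0]]
[[15,8],[25,0],[45,8],[49,0]]
[[15,8],[25,0],[37,12],[41,0],[45,8],[49,0]]
[[15,8],[25,0],[29,5],[34,0],[37,12],[41,0],[45,8],[49,0]]
[[11,8],[13,0],[15,8],[25,0],[29,5],[34,0],[37,12],[41,0],[45,8],[49,0]]
[[11,8],[13,0],[15,10],[17,8],[25,0],[29,5],[34,0],[37,12],[41,0],[45,8],[49,0]]
[[11,8],[13,0],[15,10],[17,8],[25,0],[29,5],[34,0],[35,8],[36,0],[37,12],[41,0],[45,8],[49,0]]
[[11,8],[13,0],[15,10],[17,8],[25,0],[29,5],[34,0],[35,8],[36,0],[37,12],[41,6],[45,8],[49,0]]
[[11,8],[13,0],[15,10],[17,8],[25,0],[29,5],[32,10],[37,12],[41,6],[45,8],[49,0]]
[[11,8],[13,0],[15,10],[17,8],[25,0],[29,5],[32,10],[37,12],[41,6],[45,8],[49,0]]
[[11,8],[13,0],[15,10],[17,8],[25,0],[29,5],[32,10],[37,12],[41,6],[44,8],[49,0]]
[[7,10],[17,8],[25,0],[29,5],[32,10],[37,12],[41,6],[44,8],[49,0]]
[[7,10],[17,8],[25,0],[29,5],[32,10],[37,12],[41,6],[44,8],[48,18],[49,0]]
[[7,10],[17,8],[25,0],[29,5],[32,10],[37,12],[41,6],[44,8],[48,18],[49,0]]
[[7,10],[17,8],[25,0],[29,5],[32,10],[37,12],[41,6],[44,8],[48,18],[49,0]]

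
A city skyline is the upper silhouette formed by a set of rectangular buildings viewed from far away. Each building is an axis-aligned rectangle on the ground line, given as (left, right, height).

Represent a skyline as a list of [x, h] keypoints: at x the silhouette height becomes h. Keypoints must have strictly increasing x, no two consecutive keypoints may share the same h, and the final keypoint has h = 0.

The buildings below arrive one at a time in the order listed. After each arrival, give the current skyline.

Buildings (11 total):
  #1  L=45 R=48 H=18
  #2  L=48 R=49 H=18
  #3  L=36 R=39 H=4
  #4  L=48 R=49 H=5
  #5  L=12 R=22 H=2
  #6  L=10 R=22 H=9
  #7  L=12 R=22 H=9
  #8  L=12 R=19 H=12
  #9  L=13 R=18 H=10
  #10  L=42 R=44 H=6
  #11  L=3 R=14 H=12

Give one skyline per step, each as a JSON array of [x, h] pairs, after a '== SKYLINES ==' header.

== SKYLINES ==
[[45,18],[48,0]]
[[45,18],[49,0]]
[[36,4],[39,0],[45,18],[49,0]]
[[36,4],[39,0],[45,18],[49,0]]
[[12,2],[22,0],[36,4],[39,0],[45,18],[49,0]]
[[10,9],[22,0],[36,4],[39,0],[45,18],[49,0]]
[[10,9],[22,0],[36,4],[39,0],[45,18],[49,0]]
[[10,9],[12,12],[19,9],[22,0],[36,4],[39,0],[45,18],[49,0]]
[[10,9],[12,12],[19,9],[22,0],[36,4],[39,0],[45,18],[49,0]]
[[10,9],[12,12],[19,9],[22,0],[36,4],[39,0],[42,6],[44,0],[45,18],[49,0]]
[[3,12],[19,9],[22,0],[36,4],[39,0],[42,6],[44,0],[45,18],[49,0]]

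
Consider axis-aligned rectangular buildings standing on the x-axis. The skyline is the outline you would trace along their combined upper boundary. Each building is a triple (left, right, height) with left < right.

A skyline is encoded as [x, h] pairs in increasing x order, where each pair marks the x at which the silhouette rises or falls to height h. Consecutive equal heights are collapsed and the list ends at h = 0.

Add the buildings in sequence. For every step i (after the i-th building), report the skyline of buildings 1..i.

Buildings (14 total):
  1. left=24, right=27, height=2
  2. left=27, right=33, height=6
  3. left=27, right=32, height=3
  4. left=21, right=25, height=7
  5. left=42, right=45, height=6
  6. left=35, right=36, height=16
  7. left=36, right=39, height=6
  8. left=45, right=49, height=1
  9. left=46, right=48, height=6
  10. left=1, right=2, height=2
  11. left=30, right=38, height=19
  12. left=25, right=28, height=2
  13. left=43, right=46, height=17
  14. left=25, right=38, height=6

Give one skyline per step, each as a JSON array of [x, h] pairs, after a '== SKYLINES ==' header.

== SKYLINES ==
[[24,2],[27,0]]
[[24,2],[27,6],[33,0]]
[[24,2],[27,6],[33,0]]
[[21,7],[25,2],[27,6],[33,0]]
[[21,7],[25,2],[27,6],[33,0],[42,6],[45,0]]
[[21,7],[25,2],[27,6],[33,0],[35,16],[36,0],[42,6],[45,0]]
[[21,7],[25,2],[27,6],[33,0],[35,16],[36,6],[39,0],[42,6],[45,0]]
[[21,7],[25,2],[27,6],[33,0],[35,16],[36,6],[39,0],[42,6],[45,1],[49,0]]
[[21,7],[25,2],[27,6],[33,0],[35,16],[36,6],[39,0],[42,6],[45,1],[46,6],[48,1],[49,0]]
[[1,2],[2,0],[21,7],[25,2],[27,6],[33,0],[35,16],[36,6],[39,0],[42,6],[45,1],[46,6],[48,1],[49,0]]
[[1,2],[2,0],[21,7],[25,2],[27,6],[30,19],[38,6],[39,0],[42,6],[45,1],[46,6],[48,1],[49,0]]
[[1,2],[2,0],[21,7],[25,2],[27,6],[30,19],[38,6],[39,0],[42,6],[45,1],[46,6],[48,1],[49,0]]
[[1,2],[2,0],[21,7],[25,2],[27,6],[30,19],[38,6],[39,0],[42,6],[43,17],[46,6],[48,1],[49,0]]
[[1,2],[2,0],[21,7],[25,6],[30,19],[38,6],[39,0],[42,6],[43,17],[46,6],[48,1],[49,0]]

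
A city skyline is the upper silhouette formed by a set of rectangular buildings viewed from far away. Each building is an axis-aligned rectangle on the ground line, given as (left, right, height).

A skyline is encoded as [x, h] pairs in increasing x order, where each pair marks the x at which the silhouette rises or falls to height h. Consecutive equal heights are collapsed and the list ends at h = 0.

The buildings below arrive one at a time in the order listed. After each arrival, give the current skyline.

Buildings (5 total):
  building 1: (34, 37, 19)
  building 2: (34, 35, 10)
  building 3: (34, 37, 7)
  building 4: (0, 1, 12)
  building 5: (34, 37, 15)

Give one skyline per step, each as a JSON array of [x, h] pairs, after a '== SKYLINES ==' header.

== SKYLINES ==
[[34,19],[37,0]]
[[34,19],[37,0]]
[[34,19],[37,0]]
[[0,12],[1,0],[34,19],[37,0]]
[[0,12],[1,0],[34,19],[37,0]]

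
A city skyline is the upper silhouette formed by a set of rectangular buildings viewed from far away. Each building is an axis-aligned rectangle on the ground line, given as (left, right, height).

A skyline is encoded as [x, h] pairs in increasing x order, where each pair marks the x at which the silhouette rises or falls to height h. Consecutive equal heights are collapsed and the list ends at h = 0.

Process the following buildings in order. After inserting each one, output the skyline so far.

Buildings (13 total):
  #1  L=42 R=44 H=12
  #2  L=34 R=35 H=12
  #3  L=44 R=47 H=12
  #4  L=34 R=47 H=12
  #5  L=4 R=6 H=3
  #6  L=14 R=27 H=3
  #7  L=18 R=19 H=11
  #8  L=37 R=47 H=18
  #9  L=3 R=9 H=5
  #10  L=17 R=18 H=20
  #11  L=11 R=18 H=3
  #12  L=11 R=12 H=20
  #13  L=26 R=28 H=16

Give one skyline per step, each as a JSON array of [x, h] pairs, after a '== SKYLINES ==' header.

== SKYLINES ==
[[42,12],[44,0]]
[[34,12],[35,0],[42,12],[44,0]]
[[34,12],[35,0],[42,12],[47,0]]
[[34,12],[47,0]]
[[4,3],[6,0],[34,12],[47,0]]
[[4,3],[6,0],[14,3],[27,0],[34,12],[47,0]]
[[4,3],[6,0],[14,3],[18,11],[19,3],[27,0],[34,12],[47,0]]
[[4,3],[6,0],[14,3],[18,11],[19,3],[27,0],[34,12],[37,18],[47,0]]
[[3,5],[9,0],[14,3],[18,11],[19,3],[27,0],[34,12],[37,18],[47,0]]
[[3,5],[9,0],[14,3],[17,20],[18,11],[19,3],[27,0],[34,12],[37,18],[47,0]]
[[3,5],[9,0],[11,3],[17,20],[18,11],[19,3],[27,0],[34,12],[37,18],[47,0]]
[[3,5],[9,0],[11,20],[12,3],[17,20],[18,11],[19,3],[27,0],[34,12],[37,18],[47,0]]
[[3,5],[9,0],[11,20],[12,3],[17,20],[18,11],[19,3],[26,16],[28,0],[34,12],[37,18],[47,0]]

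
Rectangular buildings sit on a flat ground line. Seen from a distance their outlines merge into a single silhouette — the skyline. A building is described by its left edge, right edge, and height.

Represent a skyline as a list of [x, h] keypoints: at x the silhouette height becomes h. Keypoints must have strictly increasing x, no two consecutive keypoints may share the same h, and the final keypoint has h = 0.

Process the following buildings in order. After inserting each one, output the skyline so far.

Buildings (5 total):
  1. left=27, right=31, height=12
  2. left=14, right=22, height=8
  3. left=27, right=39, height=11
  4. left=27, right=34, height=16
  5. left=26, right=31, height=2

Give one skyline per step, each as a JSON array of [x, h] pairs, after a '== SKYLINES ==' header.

== SKYLINES ==
[[27,12],[31,0]]
[[14,8],[22,0],[27,12],[31,0]]
[[14,8],[22,0],[27,12],[31,11],[39,0]]
[[14,8],[22,0],[27,16],[34,11],[39,0]]
[[14,8],[22,0],[26,2],[27,16],[34,11],[39,0]]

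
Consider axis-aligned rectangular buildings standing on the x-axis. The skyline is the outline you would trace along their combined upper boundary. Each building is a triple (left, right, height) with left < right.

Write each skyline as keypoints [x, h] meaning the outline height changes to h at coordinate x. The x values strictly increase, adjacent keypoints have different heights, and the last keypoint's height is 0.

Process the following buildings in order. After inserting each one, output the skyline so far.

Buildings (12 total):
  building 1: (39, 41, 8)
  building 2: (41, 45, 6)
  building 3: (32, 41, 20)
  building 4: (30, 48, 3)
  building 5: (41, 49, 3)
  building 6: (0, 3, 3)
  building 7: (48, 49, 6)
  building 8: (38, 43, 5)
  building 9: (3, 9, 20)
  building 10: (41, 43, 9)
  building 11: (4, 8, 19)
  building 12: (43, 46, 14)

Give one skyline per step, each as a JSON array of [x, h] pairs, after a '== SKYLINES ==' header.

== SKYLINES ==
[[39,8],[41,0]]
[[39,8],[41,6],[45,0]]
[[32,20],[41,6],[45,0]]
[[30,3],[32,20],[41,6],[45,3],[48,0]]
[[30,3],[32,20],[41,6],[45,3],[49,0]]
[[0,3],[3,0],[30,3],[32,20],[41,6],[45,3],[49,0]]
[[0,3],[3,0],[30,3],[32,20],[41,6],[45,3],[48,6],[49,0]]
[[0,3],[3,0],[30,3],[32,20],[41,6],[45,3],[48,6],[49,0]]
[[0,3],[3,20],[9,0],[30,3],[32,20],[41,6],[45,3],[48,6],[49,0]]
[[0,3],[3,20],[9,0],[30,3],[32,20],[41,9],[43,6],[45,3],[48,6],[49,0]]
[[0,3],[3,20],[9,0],[30,3],[32,20],[41,9],[43,6],[45,3],[48,6],[49,0]]
[[0,3],[3,20],[9,0],[30,3],[32,20],[41,9],[43,14],[46,3],[48,6],[49,0]]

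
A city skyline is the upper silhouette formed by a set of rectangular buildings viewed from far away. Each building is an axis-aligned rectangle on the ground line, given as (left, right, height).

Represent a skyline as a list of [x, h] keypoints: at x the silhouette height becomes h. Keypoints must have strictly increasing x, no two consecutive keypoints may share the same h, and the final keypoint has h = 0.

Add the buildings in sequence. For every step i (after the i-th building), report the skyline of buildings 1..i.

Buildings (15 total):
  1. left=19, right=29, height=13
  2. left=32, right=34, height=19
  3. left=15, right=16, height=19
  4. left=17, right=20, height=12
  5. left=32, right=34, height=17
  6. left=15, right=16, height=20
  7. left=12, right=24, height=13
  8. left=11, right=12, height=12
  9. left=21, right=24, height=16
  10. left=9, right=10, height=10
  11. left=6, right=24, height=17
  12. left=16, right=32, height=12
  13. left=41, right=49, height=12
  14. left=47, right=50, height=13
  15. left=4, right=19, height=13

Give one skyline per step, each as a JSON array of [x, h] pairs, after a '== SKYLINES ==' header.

== SKYLINES ==
[[19,13],[29,0]]
[[19,13],[29,0],[32,19],[34,0]]
[[15,19],[16,0],[19,13],[29,0],[32,19],[34,0]]
[[15,19],[16,0],[17,12],[19,13],[29,0],[32,19],[34,0]]
[[15,19],[16,0],[17,12],[19,13],[29,0],[32,19],[34,0]]
[[15,20],[16,0],[17,12],[19,13],[29,0],[32,19],[34,0]]
[[12,13],[15,20],[16,13],[29,0],[32,19],[34,0]]
[[11,12],[12,13],[15,20],[16,13],[29,0],[32,19],[34,0]]
[[11,12],[12,13],[15,20],[16,13],[21,16],[24,13],[29,0],[32,19],[34,0]]
[[9,10],[10,0],[11,12],[12,13],[15,20],[16,13],[21,16],[24,13],[29,0],[32,19],[34,0]]
[[6,17],[15,20],[16,17],[24,13],[29,0],[32,19],[34,0]]
[[6,17],[15,20],[16,17],[24,13],[29,12],[32,19],[34,0]]
[[6,17],[15,20],[16,17],[24,13],[29,12],[32,19],[34,0],[41,12],[49,0]]
[[6,17],[15,20],[16,17],[24,13],[29,12],[32,19],[34,0],[41,12],[47,13],[50,0]]
[[4,13],[6,17],[15,20],[16,17],[24,13],[29,12],[32,19],[34,0],[41,12],[47,13],[50,0]]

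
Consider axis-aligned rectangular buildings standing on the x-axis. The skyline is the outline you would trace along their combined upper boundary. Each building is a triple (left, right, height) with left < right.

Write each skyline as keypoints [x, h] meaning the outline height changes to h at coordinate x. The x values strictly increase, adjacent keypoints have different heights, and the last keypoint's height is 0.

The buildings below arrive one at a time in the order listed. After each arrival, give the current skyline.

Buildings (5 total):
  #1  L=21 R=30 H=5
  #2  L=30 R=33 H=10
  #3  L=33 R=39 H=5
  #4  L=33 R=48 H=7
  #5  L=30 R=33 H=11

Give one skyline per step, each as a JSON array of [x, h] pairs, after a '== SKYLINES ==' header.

== SKYLINES ==
[[21,5],[30,0]]
[[21,5],[30,10],[33,0]]
[[21,5],[30,10],[33,5],[39,0]]
[[21,5],[30,10],[33,7],[48,0]]
[[21,5],[30,11],[33,7],[48,0]]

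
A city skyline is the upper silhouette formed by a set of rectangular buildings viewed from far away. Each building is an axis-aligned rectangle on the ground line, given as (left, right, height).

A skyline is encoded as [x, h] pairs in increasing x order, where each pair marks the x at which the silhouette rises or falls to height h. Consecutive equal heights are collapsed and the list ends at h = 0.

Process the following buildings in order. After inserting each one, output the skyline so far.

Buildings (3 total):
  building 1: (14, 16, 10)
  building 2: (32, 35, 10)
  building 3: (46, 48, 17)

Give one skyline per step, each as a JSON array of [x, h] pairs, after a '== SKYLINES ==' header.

== SKYLINES ==
[[14,10],[16,0]]
[[14,10],[16,0],[32,10],[35,0]]
[[14,10],[16,0],[32,10],[35,0],[46,17],[48,0]]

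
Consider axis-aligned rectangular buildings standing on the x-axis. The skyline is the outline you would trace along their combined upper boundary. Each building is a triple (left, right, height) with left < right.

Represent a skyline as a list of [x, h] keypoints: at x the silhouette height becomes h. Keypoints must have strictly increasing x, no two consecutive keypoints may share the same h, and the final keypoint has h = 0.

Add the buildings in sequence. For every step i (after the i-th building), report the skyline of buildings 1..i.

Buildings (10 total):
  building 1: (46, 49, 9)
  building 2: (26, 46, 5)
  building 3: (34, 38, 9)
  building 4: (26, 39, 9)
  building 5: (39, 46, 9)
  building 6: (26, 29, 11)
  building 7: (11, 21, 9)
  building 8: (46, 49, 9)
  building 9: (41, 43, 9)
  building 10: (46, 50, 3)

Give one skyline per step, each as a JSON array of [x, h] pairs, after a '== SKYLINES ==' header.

== SKYLINES ==
[[46,9],[49,0]]
[[26,5],[46,9],[49,0]]
[[26,5],[34,9],[38,5],[46,9],[49,0]]
[[26,9],[39,5],[46,9],[49,0]]
[[26,9],[49,0]]
[[26,11],[29,9],[49,0]]
[[11,9],[21,0],[26,11],[29,9],[49,0]]
[[11,9],[21,0],[26,11],[29,9],[49,0]]
[[11,9],[21,0],[26,11],[29,9],[49,0]]
[[11,9],[21,0],[26,11],[29,9],[49,3],[50,0]]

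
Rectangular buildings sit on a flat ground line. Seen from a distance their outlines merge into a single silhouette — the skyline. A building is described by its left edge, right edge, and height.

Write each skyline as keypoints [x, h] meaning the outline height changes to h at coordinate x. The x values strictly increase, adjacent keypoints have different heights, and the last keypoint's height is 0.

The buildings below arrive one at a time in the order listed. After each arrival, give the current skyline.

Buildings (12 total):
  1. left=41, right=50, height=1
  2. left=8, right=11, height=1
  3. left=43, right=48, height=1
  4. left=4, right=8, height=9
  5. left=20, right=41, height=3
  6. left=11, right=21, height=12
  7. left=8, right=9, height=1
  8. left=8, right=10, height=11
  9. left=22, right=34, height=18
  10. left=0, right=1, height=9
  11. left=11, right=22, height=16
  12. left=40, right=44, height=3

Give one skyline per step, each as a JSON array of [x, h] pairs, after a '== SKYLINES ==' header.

== SKYLINES ==
[[41,1],[50,0]]
[[8,1],[11,0],[41,1],[50,0]]
[[8,1],[11,0],[41,1],[50,0]]
[[4,9],[8,1],[11,0],[41,1],[50,0]]
[[4,9],[8,1],[11,0],[20,3],[41,1],[50,0]]
[[4,9],[8,1],[11,12],[21,3],[41,1],[50,0]]
[[4,9],[8,1],[11,12],[21,3],[41,1],[50,0]]
[[4,9],[8,11],[10,1],[11,12],[21,3],[41,1],[50,0]]
[[4,9],[8,11],[10,1],[11,12],[21,3],[22,18],[34,3],[41,1],[50,0]]
[[0,9],[1,0],[4,9],[8,11],[10,1],[11,12],[21,3],[22,18],[34,3],[41,1],[50,0]]
[[0,9],[1,0],[4,9],[8,11],[10,1],[11,16],[22,18],[34,3],[41,1],[50,0]]
[[0,9],[1,0],[4,9],[8,11],[10,1],[11,16],[22,18],[34,3],[44,1],[50,0]]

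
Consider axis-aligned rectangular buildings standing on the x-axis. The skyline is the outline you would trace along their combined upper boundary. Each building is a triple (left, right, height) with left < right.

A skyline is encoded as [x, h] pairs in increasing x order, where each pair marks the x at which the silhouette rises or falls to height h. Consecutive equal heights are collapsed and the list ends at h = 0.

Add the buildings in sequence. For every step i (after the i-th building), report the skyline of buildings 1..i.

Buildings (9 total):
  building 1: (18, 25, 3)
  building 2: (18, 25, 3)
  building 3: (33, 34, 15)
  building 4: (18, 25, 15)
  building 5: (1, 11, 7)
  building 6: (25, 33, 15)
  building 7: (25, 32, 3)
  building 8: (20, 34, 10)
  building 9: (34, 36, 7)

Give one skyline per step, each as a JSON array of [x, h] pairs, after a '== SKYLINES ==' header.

== SKYLINES ==
[[18,3],[25,0]]
[[18,3],[25,0]]
[[18,3],[25,0],[33,15],[34,0]]
[[18,15],[25,0],[33,15],[34,0]]
[[1,7],[11,0],[18,15],[25,0],[33,15],[34,0]]
[[1,7],[11,0],[18,15],[34,0]]
[[1,7],[11,0],[18,15],[34,0]]
[[1,7],[11,0],[18,15],[34,0]]
[[1,7],[11,0],[18,15],[34,7],[36,0]]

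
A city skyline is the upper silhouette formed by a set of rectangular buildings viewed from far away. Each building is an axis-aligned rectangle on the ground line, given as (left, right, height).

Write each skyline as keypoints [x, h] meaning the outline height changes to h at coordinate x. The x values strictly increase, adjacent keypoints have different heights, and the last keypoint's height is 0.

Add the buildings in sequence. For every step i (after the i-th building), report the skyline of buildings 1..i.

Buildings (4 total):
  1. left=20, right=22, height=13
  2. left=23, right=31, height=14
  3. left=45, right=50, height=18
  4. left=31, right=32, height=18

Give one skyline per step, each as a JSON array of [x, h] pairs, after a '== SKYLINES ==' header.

== SKYLINES ==
[[20,13],[22,0]]
[[20,13],[22,0],[23,14],[31,0]]
[[20,13],[22,0],[23,14],[31,0],[45,18],[50,0]]
[[20,13],[22,0],[23,14],[31,18],[32,0],[45,18],[50,0]]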